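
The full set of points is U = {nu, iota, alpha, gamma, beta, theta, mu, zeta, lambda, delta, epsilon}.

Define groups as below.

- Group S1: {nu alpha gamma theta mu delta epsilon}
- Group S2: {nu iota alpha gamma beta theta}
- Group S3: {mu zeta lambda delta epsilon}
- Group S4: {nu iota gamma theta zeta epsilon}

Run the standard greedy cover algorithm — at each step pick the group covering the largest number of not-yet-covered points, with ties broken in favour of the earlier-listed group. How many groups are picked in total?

Greedy: pick S1 (covers 7 new) → pick S2 (covers 2 new) → pick S3 (covers 2 new). Total picks: 3.
(The true minimum cover uses only 2 groups, so greedy is not optimal here.)

3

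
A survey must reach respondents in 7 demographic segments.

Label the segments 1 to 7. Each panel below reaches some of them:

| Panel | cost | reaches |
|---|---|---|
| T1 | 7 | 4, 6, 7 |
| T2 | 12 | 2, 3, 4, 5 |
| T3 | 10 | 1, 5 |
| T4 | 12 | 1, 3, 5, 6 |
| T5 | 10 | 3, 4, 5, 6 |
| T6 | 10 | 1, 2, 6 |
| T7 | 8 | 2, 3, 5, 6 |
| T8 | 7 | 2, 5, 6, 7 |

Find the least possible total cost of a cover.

T1, T6, T7 together cover every segment (T1 ∪ T6 ∪ T7 = {1, 2, 3, 4, 5, 6, 7}); total cost 7 + 10 + 8 = 25.
The greedy pick T8, T5, T3 costs 27; no covering selection beats 25.

25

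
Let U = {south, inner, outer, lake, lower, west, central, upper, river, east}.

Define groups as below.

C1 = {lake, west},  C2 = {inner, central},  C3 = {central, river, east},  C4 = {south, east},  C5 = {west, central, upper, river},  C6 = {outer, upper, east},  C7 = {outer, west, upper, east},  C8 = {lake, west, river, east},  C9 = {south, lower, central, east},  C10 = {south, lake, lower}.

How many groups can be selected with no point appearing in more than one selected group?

C1, C2, C4 are pairwise disjoint (C1={lake,west}; C2={inner,central}; C4={south,east}).
Every remaining group overlaps one of these, and no 4 of the listed groups are pairwise disjoint, so 3 is the maximum.

3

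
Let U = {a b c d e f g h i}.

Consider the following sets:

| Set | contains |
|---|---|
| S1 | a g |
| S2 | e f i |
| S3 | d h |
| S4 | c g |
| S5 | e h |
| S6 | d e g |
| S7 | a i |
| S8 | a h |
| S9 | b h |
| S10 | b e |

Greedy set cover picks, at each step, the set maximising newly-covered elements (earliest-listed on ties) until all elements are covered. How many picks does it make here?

5

Greedy: pick S2 (covers 3 new) → pick S1 (covers 2 new) → pick S3 (covers 2 new) → pick S4 (covers 1 new) → pick S9 (covers 1 new). Total picks: 5.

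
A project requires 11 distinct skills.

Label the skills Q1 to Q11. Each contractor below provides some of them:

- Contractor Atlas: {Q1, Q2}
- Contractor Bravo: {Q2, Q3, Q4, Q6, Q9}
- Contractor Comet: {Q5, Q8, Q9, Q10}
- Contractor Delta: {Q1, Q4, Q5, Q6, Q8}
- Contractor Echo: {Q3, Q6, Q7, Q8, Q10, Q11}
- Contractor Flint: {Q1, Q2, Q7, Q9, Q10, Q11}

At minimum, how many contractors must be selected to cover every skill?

3

Take {Delta, Echo, Flint}. Their union is {Q1, Q2, Q3, Q4, Q5, Q6, Q7, Q8, Q9, Q10, Q11}, which is all 11 skills.
No 2 of the 6 contractors cover everything (all 15 combinations miss at least one skill), so 3 is optimal.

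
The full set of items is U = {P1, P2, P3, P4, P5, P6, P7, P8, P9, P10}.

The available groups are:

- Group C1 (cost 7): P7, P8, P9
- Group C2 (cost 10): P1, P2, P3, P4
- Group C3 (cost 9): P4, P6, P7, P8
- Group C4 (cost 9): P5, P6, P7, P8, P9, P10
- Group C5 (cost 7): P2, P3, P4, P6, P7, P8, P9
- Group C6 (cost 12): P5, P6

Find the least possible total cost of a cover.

19

C2, C4 together cover every item (C2 ∪ C4 = {P1, P2, P3, P4, P5, P6, P7, P8, P9, P10}); total cost 10 + 9 = 19.
The greedy pick C5, C4, C2 costs 26; no covering selection beats 19.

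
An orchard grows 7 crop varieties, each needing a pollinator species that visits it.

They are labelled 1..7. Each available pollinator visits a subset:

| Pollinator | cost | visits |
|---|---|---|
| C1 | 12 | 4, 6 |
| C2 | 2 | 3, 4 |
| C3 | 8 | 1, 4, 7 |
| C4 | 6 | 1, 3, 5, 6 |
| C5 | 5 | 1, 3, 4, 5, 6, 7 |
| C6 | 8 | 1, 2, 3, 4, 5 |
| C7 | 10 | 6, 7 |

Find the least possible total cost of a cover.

13

C5, C6 together cover every variety (C5 ∪ C6 = {1, 2, 3, 4, 5, 6, 7}); total cost 5 + 8 = 13.
No covering selection has total cost below 13.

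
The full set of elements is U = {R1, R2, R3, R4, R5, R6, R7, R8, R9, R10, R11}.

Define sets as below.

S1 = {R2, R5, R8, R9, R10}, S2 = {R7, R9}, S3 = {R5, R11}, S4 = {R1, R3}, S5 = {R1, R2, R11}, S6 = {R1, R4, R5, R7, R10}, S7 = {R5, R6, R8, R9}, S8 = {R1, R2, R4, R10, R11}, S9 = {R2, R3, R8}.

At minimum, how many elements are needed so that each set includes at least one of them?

The 4 elements {R3, R4, R9, R11} hit every set.
No choice of 3 elements meets every set, so 4 is the minimum.

4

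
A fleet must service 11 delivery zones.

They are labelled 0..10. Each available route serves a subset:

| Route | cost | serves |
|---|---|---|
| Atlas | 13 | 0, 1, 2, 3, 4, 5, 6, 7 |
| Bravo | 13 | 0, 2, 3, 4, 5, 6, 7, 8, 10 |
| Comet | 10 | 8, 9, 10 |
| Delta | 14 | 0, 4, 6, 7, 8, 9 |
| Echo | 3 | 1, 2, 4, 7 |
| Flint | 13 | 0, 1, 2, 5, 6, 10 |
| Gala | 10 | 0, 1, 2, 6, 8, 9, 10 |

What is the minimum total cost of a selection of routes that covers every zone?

Atlas, Comet together cover every zone (Atlas ∪ Comet = {0, 1, 2, 3, 4, 5, 6, 7, 8, 9, 10}); total cost 13 + 10 = 23.
The greedy pick Echo, Gala, Atlas costs 26; no covering selection beats 23.

23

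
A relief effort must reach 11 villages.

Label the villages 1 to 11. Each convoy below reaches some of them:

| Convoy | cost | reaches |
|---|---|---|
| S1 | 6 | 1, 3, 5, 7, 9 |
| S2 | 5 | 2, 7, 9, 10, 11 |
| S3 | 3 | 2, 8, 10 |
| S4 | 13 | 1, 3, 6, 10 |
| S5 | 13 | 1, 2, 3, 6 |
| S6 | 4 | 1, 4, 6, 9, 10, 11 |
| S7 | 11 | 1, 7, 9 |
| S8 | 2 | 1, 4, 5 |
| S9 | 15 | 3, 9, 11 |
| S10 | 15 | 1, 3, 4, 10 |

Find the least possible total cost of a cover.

13

S1, S3, S6 together cover every village (S1 ∪ S3 ∪ S6 = {1, 2, 3, 4, 5, 6, 7, 8, 9, 10, 11}); total cost 6 + 3 + 4 = 13.
No covering selection has total cost below 13.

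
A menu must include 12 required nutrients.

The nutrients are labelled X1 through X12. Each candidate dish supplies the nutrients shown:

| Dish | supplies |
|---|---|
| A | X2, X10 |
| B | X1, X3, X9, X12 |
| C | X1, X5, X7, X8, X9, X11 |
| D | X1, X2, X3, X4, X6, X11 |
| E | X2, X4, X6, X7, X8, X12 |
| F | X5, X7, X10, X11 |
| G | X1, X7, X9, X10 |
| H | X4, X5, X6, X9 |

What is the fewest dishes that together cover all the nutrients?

3

B and E and F together: B ∪ E ∪ F = {X1, X2, X3, X4, X5, X6, X7, X8, X9, X10, X11, X12} — every nutrient is covered.
No 2 of the 8 dishes cover everything (all 28 combinations miss at least one nutrient), so 3 is optimal.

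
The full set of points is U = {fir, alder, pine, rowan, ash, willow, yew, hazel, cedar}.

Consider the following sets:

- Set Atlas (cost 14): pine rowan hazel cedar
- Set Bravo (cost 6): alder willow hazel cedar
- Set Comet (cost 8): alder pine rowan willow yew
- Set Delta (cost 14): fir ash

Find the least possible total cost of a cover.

28

Bravo, Comet, Delta together cover every point (Bravo ∪ Comet ∪ Delta = {fir, alder, pine, rowan, ash, willow, yew, hazel, cedar}); total cost 6 + 8 + 14 = 28.
No covering selection has total cost below 28.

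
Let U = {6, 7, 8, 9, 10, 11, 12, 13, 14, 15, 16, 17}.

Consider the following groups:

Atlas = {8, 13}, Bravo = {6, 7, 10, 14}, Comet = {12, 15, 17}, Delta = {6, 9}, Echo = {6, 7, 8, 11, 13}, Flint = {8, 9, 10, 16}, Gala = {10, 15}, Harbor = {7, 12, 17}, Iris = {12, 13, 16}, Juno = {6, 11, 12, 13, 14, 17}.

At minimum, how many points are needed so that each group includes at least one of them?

4

Take H = {8, 9, 10, 12}. Each listed group contains at least one of these, so H is a hitting set of size 4.
The groups Atlas, Delta, Gala, Harbor are pairwise disjoint, so any hitting set needs a separate point for each — at least 4. Hence 4 is optimal.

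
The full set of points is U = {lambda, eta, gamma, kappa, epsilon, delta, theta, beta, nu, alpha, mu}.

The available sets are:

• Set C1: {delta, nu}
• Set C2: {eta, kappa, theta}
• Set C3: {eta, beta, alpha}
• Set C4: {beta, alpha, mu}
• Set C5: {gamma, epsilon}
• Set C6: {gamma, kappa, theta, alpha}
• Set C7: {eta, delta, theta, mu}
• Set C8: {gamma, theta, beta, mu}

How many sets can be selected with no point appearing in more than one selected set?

C1, C2, C4, C5 are pairwise disjoint (C1={delta,nu}; C2={eta,kappa,theta}; C4={beta,alpha,mu}; C5={gamma,epsilon}).
Every remaining set overlaps one of these, and no 5 of the listed sets are pairwise disjoint, so 4 is the maximum.

4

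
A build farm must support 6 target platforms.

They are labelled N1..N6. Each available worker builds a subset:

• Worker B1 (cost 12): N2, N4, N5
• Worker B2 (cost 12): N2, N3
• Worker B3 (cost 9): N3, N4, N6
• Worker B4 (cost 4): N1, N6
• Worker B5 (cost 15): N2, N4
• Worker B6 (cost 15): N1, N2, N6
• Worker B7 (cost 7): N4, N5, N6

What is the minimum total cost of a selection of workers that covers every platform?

B2, B4, B7 together cover every platform (B2 ∪ B4 ∪ B7 = {N1, N2, N3, N4, N5, N6}); total cost 12 + 4 + 7 = 23.
No covering selection has total cost below 23.

23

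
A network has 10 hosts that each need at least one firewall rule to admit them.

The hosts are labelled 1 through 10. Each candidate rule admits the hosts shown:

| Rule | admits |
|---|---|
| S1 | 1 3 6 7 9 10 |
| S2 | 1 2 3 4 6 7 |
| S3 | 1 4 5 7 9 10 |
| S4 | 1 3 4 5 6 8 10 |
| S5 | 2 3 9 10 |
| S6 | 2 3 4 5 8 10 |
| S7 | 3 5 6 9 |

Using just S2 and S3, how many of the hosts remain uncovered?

Union of S2, S3 = {1, 2, 3, 4, 5, 6, 7, 9, 10}.
Not covered: 8 — 1 host.

1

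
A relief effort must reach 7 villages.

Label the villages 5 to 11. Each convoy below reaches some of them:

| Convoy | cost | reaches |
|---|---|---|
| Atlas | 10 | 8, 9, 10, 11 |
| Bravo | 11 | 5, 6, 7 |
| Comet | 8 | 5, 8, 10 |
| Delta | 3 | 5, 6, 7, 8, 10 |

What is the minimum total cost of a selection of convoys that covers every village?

Atlas, Delta together cover every village (Atlas ∪ Delta = {5, 6, 7, 8, 9, 10, 11}); total cost 10 + 3 = 13.
No covering selection has total cost below 13.

13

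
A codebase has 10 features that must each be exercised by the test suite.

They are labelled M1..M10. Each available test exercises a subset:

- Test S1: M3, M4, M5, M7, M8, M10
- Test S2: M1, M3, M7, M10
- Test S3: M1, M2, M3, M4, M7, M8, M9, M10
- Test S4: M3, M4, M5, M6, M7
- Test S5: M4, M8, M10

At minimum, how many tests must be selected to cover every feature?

2

Take {S3, S4}. Their union is {M1, M2, M3, M4, M5, M6, M7, M8, M9, M10}, which is all 10 features.
No single test has all 10 features (the largest, S3, has 8), so 2 is optimal.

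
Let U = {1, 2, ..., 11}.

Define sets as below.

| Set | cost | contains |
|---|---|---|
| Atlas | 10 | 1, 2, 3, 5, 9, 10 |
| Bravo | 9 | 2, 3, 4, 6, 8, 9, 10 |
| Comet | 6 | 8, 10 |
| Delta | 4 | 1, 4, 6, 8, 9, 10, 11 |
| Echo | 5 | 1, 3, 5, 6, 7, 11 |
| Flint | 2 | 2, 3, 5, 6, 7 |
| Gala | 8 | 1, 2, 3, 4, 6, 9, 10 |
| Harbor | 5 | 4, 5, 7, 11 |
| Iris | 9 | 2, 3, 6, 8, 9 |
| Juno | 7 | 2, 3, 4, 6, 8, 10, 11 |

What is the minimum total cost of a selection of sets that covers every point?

6

Delta, Flint together cover every point (Delta ∪ Flint = {1, 2, 3, 4, 5, 6, 7, 8, 9, 10, 11}); total cost 4 + 2 = 6.
No covering selection has total cost below 6.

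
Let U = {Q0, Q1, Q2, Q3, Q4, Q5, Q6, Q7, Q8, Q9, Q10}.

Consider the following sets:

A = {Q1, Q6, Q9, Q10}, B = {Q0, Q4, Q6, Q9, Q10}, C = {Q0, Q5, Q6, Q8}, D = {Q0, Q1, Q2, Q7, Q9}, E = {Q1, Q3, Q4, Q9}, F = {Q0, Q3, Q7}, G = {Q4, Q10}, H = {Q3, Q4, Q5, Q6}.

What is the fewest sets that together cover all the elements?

4

B and C and D and F together: B ∪ C ∪ D ∪ F = {Q0, Q1, Q2, Q3, Q4, Q5, Q6, Q7, Q8, Q9, Q10} — every element is covered.
No 3 of the 8 sets cover everything (all 56 combinations miss at least one element), so 4 is optimal.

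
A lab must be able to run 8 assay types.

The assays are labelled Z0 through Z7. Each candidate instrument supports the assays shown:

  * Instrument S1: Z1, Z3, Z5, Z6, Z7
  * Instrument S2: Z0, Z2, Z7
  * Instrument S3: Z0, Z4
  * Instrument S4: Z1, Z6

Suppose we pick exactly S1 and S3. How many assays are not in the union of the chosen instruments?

Union of S1, S3 = {Z0, Z1, Z3, Z4, Z5, Z6, Z7}.
Not covered: Z2 — 1 assay.

1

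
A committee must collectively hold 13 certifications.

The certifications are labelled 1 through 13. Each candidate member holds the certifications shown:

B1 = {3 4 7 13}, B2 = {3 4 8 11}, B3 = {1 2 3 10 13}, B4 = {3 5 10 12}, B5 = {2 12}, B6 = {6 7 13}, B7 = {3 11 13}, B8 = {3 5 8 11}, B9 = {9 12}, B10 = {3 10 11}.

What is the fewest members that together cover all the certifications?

Take {B2, B3, B6, B8, B9}. Their union is {1, 2, 3, 4, 5, 6, 7, 8, 9, 10, 11, 12, 13}, which is all 13 certifications.
No 4 of the 10 members cover everything (all 210 combinations miss at least one certification), so 5 is optimal.

5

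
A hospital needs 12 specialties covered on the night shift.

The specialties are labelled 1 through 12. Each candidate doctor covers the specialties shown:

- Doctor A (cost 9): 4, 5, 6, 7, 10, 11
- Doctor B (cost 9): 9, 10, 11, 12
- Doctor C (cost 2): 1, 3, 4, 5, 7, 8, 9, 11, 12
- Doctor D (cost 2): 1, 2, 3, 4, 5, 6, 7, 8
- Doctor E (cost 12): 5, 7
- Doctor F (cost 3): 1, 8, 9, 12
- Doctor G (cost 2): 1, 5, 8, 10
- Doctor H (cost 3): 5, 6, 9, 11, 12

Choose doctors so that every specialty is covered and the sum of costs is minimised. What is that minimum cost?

C, D, G together cover every specialty (C ∪ D ∪ G = {1, 2, 3, 4, 5, 6, 7, 8, 9, 10, 11, 12}); total cost 2 + 2 + 2 = 6.
No covering selection has total cost below 6.

6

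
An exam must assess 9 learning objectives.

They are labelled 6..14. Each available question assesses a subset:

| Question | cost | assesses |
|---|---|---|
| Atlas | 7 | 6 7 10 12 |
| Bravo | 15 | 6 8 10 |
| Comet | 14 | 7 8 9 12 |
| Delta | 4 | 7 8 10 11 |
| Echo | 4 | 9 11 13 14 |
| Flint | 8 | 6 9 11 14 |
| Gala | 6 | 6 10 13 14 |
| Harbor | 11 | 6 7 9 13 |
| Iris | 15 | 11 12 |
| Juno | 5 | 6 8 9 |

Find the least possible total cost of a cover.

Atlas, Delta, Echo together cover every objective (Atlas ∪ Delta ∪ Echo = {6, 7, 8, 9, 10, 11, 12, 13, 14}); total cost 7 + 4 + 4 = 15.
No covering selection has total cost below 15.

15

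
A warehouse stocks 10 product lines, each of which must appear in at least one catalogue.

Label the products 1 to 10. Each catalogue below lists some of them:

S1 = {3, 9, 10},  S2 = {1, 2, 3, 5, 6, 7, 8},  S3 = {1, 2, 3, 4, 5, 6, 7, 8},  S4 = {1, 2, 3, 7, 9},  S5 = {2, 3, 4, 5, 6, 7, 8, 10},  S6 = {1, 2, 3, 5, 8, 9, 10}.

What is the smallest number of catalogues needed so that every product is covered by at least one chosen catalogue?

2

Take {S3, S6}. Their union is {1, 2, 3, 4, 5, 6, 7, 8, 9, 10}, which is all 10 products.
No single catalogue has all 10 products (the largest, S3, has 8), so 2 is optimal.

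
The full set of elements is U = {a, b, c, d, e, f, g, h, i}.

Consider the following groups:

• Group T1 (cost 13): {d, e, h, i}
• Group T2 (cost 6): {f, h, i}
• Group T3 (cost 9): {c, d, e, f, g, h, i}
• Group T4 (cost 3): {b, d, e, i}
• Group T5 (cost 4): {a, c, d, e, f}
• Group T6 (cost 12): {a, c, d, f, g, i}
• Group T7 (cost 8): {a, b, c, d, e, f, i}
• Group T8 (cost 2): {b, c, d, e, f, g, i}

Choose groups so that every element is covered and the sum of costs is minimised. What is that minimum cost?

12

T2, T5, T8 together cover every element (T2 ∪ T5 ∪ T8 = {a, b, c, d, e, f, g, h, i}); total cost 6 + 4 + 2 = 12.
No covering selection has total cost below 12.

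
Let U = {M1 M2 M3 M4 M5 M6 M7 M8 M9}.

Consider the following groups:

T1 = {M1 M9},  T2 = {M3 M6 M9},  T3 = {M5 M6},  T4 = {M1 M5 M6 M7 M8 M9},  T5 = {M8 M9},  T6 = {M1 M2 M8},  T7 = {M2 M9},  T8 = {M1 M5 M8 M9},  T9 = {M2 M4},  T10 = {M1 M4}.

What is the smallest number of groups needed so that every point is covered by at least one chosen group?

3

T2, T4, and T9 cover everything between them: the union {M1, M2, M3, M4, M5, M6, M7, M8, M9} is all of U.
Only T2 contains M3, so T2 is forced; the remaining 6 points need at least 2 more groups (each remaining group adds at most 4) — so at least 3 groups are needed, and 3 is optimal.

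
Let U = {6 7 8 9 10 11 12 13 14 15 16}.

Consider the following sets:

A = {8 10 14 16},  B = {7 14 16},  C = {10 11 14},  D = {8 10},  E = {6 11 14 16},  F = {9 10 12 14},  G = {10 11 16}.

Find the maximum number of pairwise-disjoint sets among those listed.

B, D are pairwise disjoint (B={7,14,16}; D={8,10}).
Every remaining set overlaps one of these, and no 3 of the listed sets are pairwise disjoint, so 2 is the maximum.

2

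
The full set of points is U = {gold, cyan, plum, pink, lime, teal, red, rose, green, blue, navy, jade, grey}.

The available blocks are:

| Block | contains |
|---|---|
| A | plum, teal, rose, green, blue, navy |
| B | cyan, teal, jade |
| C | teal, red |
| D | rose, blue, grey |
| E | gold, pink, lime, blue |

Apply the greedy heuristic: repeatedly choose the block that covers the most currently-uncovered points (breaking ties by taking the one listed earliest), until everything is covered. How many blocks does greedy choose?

Greedy: pick A (covers 6 new) → pick E (covers 3 new) → pick B (covers 2 new) → pick C (covers 1 new) → pick D (covers 1 new). Total picks: 5.

5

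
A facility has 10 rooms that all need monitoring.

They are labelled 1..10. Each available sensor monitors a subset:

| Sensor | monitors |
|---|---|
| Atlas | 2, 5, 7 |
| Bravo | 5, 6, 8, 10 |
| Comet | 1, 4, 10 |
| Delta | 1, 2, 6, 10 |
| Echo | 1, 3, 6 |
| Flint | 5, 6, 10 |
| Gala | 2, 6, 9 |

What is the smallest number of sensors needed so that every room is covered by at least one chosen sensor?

5

Atlas and Bravo and Comet and Echo and Gala together: Atlas ∪ Bravo ∪ Comet ∪ Echo ∪ Gala = {1, 2, 3, 4, 5, 6, 7, 8, 9, 10} — every room is covered.
No 4 of the 7 sensors cover everything (all 35 combinations miss at least one room), so 5 is optimal.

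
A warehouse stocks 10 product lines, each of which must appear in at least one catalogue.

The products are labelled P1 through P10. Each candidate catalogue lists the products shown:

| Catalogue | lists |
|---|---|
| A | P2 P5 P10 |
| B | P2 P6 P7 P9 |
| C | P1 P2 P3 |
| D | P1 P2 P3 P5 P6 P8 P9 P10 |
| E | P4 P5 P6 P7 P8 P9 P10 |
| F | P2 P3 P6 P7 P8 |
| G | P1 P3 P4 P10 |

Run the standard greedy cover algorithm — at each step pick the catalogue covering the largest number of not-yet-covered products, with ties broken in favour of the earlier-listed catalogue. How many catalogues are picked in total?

2

Greedy: pick D (covers 8 new) → pick E (covers 2 new). Total picks: 2.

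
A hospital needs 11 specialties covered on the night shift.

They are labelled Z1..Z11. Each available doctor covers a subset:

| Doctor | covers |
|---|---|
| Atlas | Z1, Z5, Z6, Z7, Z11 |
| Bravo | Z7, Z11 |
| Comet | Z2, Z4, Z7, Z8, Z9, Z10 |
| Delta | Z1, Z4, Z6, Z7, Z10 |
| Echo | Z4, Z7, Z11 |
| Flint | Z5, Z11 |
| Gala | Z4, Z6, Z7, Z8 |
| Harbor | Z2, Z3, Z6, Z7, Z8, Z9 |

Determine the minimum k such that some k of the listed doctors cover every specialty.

3

Take {Atlas, Comet, Harbor}. Their union is {Z1, Z2, Z3, Z4, Z5, Z6, Z7, Z8, Z9, Z10, Z11}, which is all 11 specialties.
Only Harbor contains Z3, so Harbor is forced; the remaining 5 specialties need at least 2 more doctors (each remaining doctor adds at most 3) — so at least 3 doctors are needed, and 3 is optimal.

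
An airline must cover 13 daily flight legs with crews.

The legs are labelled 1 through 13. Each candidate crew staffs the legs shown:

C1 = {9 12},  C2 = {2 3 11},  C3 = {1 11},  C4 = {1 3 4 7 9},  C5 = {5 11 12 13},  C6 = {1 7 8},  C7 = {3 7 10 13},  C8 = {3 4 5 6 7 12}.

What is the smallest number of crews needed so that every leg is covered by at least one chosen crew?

Take {C2, C4, C6, C7, C8}. Their union is {1, 2, 3, 4, 5, 6, 7, 8, 9, 10, 11, 12, 13}, which is all 13 legs.
Only C8 contains 6, so C8 is forced; the remaining 7 legs need at least 4 more crews (each remaining crew adds at most 2) — so at least 5 crews are needed, and 5 is optimal.

5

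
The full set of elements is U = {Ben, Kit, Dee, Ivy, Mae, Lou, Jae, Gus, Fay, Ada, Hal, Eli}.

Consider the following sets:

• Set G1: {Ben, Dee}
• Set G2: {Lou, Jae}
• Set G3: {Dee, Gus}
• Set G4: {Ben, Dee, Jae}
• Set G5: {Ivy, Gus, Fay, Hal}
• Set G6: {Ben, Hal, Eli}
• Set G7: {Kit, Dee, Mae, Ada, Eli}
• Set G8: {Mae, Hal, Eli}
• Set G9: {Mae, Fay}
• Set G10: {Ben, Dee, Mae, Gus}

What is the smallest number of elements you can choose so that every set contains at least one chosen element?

Take H = {Dee, Lou, Fay, Eli}. Each listed set contains at least one of these, so H is a hitting set of size 4.
The sets G2, G3, G6, G9 are pairwise disjoint, so any hitting set needs a separate element for each — at least 4. Hence 4 is optimal.

4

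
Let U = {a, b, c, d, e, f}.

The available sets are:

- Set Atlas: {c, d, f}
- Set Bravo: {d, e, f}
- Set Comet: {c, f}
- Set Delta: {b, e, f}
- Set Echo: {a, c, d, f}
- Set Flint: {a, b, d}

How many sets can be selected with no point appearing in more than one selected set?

Comet, Flint are pairwise disjoint (Comet={c,f}; Flint={a,b,d}).
Every remaining set overlaps one of these, and no 3 of the listed sets are pairwise disjoint, so 2 is the maximum.

2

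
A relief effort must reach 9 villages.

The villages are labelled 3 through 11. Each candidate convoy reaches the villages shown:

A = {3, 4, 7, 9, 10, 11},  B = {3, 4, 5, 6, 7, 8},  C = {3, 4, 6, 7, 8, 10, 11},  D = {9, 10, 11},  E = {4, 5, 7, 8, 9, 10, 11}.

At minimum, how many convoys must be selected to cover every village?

Take {B, E}. Their union is {3, 4, 5, 6, 7, 8, 9, 10, 11}, which is all 9 villages.
No single convoy has all 9 villages (the largest, C, has 7), so 2 is optimal.

2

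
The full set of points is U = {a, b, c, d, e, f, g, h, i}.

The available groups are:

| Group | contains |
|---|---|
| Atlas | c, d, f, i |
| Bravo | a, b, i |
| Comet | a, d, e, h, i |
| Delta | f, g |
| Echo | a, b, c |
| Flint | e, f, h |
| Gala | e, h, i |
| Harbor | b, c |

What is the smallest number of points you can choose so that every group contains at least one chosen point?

The 3 points {b, f, i} hit every group.
The groups Delta, Gala, Harbor are pairwise disjoint, so any hitting set needs a separate point for each — at least 3. Hence 3 is optimal.

3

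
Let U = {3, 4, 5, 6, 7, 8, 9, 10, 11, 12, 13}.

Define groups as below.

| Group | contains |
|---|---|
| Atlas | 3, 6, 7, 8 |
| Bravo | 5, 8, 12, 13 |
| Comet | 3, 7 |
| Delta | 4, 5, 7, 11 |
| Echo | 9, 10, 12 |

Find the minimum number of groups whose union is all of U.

Atlas and Bravo and Delta and Echo together: Atlas ∪ Bravo ∪ Delta ∪ Echo = {3, 4, 5, 6, 7, 8, 9, 10, 11, 12, 13} — every element is covered.
Only Delta contains 4, so Delta is forced; the remaining 7 elements need at least 3 more groups (each remaining group adds at most 3) — so at least 4 groups are needed, and 4 is optimal.

4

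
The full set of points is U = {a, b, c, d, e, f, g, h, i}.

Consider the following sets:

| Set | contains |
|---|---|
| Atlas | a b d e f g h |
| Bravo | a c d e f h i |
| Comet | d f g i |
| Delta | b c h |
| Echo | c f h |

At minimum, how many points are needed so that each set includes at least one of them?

2

T = {b, f} meets every set (each contains at least one member of T), and |T| = 2.
The sets Comet, Delta are pairwise disjoint, so any hitting set needs a separate point for each — at least 2. Hence 2 is optimal.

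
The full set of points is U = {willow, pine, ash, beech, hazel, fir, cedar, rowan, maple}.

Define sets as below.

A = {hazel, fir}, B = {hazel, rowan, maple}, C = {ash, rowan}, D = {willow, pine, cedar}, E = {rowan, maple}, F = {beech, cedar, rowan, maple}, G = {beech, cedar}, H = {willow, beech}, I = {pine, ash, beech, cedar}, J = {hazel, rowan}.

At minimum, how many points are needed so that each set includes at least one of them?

4

Take T = {pine, beech, hazel, rowan}. Each listed set contains at least one of these, so T is a hitting set of size 4.
No choice of 3 points meets every set, so 4 is the minimum.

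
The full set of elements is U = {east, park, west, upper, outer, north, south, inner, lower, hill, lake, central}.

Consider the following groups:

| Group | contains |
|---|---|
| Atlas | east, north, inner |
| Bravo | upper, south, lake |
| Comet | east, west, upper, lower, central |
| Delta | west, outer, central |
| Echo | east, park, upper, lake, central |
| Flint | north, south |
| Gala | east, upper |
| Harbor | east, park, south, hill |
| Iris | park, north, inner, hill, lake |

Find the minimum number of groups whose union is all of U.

4

Take {Comet, Delta, Flint, Iris}. Their union is {east, park, west, upper, outer, north, south, inner, lower, hill, lake, central}, which is all 12 elements.
No 3 of the 9 groups cover everything (all 84 combinations miss at least one element), so 4 is optimal.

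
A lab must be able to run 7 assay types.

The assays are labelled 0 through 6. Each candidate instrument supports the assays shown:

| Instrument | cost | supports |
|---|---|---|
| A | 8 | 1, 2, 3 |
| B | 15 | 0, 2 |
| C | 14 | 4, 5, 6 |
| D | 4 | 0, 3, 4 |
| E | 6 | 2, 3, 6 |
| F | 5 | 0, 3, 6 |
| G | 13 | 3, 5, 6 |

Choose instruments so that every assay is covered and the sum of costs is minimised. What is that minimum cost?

A, D, G together cover every assay (A ∪ D ∪ G = {0, 1, 2, 3, 4, 5, 6}); total cost 8 + 4 + 13 = 25.
The greedy pick D, E, A, G costs 31; no covering selection beats 25.

25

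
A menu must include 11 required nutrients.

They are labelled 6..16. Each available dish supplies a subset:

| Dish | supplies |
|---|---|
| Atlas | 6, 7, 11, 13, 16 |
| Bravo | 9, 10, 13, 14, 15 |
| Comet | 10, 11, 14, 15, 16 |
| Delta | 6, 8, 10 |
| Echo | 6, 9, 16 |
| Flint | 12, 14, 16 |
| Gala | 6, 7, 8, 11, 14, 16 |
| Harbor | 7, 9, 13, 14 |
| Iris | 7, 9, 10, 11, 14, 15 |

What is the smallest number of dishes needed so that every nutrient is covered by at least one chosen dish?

Bravo and Flint and Gala together: Bravo ∪ Flint ∪ Gala = {6, 7, 8, 9, 10, 11, 12, 13, 14, 15, 16} — every nutrient is covered.
Only Flint contains 12, so Flint is forced; the remaining 8 nutrients need at least 2 more dishes (each remaining dish adds at most 5) — so at least 3 dishes are needed, and 3 is optimal.

3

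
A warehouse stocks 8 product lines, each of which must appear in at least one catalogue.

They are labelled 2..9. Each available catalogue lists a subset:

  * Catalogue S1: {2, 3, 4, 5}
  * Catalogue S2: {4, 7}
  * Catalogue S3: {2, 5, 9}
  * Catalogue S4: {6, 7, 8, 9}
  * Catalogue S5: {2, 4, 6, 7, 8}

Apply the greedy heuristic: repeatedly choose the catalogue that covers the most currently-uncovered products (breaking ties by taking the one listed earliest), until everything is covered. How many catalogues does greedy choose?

Greedy: pick S5 (covers 5 new) → pick S1 (covers 2 new) → pick S3 (covers 1 new). Total picks: 3.
(The true minimum cover uses only 2 catalogues, so greedy is not optimal here.)

3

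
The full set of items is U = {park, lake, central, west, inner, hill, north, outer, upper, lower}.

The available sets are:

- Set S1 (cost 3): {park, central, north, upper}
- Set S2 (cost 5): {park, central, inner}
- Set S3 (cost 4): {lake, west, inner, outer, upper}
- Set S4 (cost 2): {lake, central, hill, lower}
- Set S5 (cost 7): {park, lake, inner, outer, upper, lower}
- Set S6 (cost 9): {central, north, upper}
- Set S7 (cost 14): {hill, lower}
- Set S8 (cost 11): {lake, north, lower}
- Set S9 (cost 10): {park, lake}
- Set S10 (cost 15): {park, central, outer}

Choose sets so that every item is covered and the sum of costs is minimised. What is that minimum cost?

9

S1, S3, S4 together cover every item (S1 ∪ S3 ∪ S4 = {park, lake, central, west, inner, hill, north, outer, upper, lower}); total cost 3 + 4 + 2 = 9.
No covering selection has total cost below 9.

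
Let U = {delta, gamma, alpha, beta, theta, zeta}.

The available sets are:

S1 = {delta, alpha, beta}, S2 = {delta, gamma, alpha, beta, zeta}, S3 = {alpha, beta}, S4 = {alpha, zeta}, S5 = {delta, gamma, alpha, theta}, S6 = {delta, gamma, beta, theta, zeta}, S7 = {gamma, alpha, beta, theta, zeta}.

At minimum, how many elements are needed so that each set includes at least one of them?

The 2 elements {alpha, beta} hit every set.
No single element lies in every set, so at least 2 are needed and 2 is optimal.

2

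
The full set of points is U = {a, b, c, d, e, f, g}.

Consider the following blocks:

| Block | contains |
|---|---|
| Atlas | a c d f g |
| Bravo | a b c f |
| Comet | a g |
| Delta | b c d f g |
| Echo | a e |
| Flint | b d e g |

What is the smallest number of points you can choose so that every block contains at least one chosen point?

2

Take H = {a, d}. Each listed block contains at least one of these, so H is a hitting set of size 2.
The blocks Delta, Echo are pairwise disjoint, so any hitting set needs a separate point for each — at least 2. Hence 2 is optimal.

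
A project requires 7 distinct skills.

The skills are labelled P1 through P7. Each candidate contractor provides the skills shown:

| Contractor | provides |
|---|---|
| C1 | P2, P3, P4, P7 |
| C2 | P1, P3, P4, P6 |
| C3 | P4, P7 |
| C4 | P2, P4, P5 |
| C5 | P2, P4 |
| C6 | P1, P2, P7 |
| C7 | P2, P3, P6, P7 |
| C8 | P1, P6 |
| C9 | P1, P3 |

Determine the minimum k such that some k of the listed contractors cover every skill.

3

C1 and C4 and C8 together: C1 ∪ C4 ∪ C8 = {P1, P2, P3, P4, P5, P6, P7} — every skill is covered.
Only C4 contains P5, so C4 is forced; the remaining 4 skills need at least 2 more contractors (each remaining contractor adds at most 3) — so at least 3 contractors are needed, and 3 is optimal.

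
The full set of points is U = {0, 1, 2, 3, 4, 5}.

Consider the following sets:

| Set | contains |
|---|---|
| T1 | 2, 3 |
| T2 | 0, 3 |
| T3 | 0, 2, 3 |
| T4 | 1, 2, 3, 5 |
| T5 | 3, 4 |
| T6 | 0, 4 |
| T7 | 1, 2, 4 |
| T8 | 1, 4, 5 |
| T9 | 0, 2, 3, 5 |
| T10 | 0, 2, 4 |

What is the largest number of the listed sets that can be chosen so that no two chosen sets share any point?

2

T1, T6 are pairwise disjoint (T1={2,3}; T6={0,4}).
Every remaining set overlaps one of these, and no 3 of the listed sets are pairwise disjoint, so 2 is the maximum.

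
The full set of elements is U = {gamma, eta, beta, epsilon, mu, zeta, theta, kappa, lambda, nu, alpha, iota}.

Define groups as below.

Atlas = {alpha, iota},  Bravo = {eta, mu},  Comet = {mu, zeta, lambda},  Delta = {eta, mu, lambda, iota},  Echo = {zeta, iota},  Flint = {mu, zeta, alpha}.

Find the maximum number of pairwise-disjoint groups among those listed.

2

Bravo, Echo are pairwise disjoint (Bravo={eta,mu}; Echo={zeta,iota}).
Every remaining group overlaps one of these, and no 3 of the listed groups are pairwise disjoint, so 2 is the maximum.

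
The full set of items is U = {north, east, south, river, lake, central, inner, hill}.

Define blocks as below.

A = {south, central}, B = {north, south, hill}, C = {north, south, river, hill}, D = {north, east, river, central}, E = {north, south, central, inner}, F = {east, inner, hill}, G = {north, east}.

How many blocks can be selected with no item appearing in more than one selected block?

2

A, F are pairwise disjoint (A={south,central}; F={east,inner,hill}).
Every remaining block overlaps one of these, and no 3 of the listed blocks are pairwise disjoint, so 2 is the maximum.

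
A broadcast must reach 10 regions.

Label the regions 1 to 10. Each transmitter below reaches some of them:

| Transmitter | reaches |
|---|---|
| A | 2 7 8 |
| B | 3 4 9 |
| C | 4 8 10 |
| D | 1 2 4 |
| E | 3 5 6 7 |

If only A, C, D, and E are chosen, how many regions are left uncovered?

Union of A, C, D, E = {1, 2, 3, 4, 5, 6, 7, 8, 10}.
Not covered: 9 — 1 region.

1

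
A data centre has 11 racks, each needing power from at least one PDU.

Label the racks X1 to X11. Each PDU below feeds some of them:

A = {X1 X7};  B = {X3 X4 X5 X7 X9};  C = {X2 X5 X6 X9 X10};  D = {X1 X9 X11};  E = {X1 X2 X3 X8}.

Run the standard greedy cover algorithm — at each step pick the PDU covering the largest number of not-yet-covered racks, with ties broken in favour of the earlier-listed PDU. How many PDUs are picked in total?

4

Greedy: pick B (covers 5 new) → pick C (covers 3 new) → pick D (covers 2 new) → pick E (covers 1 new). Total picks: 4.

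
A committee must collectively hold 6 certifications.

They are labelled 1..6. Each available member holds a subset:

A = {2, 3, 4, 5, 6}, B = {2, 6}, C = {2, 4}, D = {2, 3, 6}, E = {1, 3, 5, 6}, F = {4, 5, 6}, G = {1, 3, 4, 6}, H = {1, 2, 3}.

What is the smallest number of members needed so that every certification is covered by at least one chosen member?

2

A and H together: A ∪ H = {1, 2, 3, 4, 5, 6} — every certification is covered.
No single member has all 6 certifications (the largest, A, has 5), so 2 is optimal.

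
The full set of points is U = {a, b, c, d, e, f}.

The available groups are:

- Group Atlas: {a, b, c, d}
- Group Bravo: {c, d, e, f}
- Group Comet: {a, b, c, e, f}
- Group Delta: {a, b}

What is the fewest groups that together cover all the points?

Atlas and Comet cover everything between them: the union {a, b, c, d, e, f} is all of U.
No single group has all 6 points (the largest, Comet, has 5), so 2 is optimal.

2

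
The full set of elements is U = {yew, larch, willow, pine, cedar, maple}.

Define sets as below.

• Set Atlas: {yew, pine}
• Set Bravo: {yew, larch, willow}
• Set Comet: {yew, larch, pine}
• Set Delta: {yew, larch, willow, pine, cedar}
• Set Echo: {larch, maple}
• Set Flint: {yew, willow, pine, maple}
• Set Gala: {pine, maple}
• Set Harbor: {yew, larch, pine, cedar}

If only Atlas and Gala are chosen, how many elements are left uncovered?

Union of Atlas, Gala = {yew, pine, maple}.
Not covered: larch, willow, cedar — 3 elements.

3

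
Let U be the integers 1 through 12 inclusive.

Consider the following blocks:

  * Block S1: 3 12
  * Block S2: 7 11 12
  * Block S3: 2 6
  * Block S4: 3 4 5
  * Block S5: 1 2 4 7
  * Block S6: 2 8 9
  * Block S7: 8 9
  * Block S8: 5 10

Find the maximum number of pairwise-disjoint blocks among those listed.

4

S2, S3, S4, S7 are pairwise disjoint (S2={7,11,12}; S3={2,6}; S4={3,4,5}; S7={8,9}).
Every remaining block overlaps one of these, and no 5 of the listed blocks are pairwise disjoint, so 4 is the maximum.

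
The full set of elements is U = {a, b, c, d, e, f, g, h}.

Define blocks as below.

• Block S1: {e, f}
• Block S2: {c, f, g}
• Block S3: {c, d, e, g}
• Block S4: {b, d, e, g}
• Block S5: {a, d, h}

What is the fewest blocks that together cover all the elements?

S2, S4, and S5 cover everything between them: the union {a, b, c, d, e, f, g, h} is all of U.
Only S5 contains a, so S5 is forced; the remaining 5 elements need at least 2 more blocks (each remaining block adds at most 3) — so at least 3 blocks are needed, and 3 is optimal.

3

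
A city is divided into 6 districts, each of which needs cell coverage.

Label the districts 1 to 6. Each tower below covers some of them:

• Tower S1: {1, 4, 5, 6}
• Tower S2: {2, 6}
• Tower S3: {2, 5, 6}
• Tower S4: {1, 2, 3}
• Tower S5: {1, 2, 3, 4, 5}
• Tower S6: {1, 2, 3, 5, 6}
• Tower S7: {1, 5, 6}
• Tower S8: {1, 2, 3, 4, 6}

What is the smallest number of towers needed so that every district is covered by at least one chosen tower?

S6 and S8 together: S6 ∪ S8 = {1, 2, 3, 4, 5, 6} — every district is covered.
No single tower has all 6 districts (the largest, S5, has 5), so 2 is optimal.

2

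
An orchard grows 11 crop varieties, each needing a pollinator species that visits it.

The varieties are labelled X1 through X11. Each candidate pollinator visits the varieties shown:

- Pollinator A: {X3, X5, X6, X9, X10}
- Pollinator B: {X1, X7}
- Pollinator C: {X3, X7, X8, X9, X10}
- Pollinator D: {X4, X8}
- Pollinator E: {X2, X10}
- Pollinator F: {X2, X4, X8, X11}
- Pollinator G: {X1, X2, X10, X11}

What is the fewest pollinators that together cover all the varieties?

Take {A, B, F}. Their union is {X1, X2, X3, X4, X5, X6, X7, X8, X9, X10, X11}, which is all 11 varieties.
Each pollinator has at most 5 varieties, and 2·5 = 10 < 11 — so at least 3 pollinators are needed, and 3 is optimal.

3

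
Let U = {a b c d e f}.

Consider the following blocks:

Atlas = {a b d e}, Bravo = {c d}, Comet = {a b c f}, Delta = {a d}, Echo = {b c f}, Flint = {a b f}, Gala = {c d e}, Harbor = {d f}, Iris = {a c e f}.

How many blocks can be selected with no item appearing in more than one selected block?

Delta, Echo are pairwise disjoint (Delta={a,d}; Echo={b,c,f}).
Every remaining block overlaps one of these, and no 3 of the listed blocks are pairwise disjoint, so 2 is the maximum.

2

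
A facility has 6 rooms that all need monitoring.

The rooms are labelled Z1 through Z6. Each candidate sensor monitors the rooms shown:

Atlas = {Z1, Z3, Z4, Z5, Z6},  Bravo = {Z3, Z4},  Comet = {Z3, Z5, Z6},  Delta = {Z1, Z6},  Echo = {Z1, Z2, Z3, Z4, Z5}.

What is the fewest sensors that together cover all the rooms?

2

Take {Comet, Echo}. Their union is {Z1, Z2, Z3, Z4, Z5, Z6}, which is all 6 rooms.
No single sensor has all 6 rooms (the largest, Atlas, has 5), so 2 is optimal.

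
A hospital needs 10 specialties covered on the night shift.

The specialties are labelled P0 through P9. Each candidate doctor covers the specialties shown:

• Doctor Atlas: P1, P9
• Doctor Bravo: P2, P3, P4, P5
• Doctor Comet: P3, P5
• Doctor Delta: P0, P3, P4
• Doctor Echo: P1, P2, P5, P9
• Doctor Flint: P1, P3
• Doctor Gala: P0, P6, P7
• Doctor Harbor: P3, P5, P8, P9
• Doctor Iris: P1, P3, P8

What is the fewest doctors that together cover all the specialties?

Take {Delta, Echo, Gala, Iris}. Their union is {P0, P1, P2, P3, P4, P5, P6, P7, P8, P9}, which is all 10 specialties.
No 3 of the 9 doctors cover everything (all 84 combinations miss at least one specialty), so 4 is optimal.

4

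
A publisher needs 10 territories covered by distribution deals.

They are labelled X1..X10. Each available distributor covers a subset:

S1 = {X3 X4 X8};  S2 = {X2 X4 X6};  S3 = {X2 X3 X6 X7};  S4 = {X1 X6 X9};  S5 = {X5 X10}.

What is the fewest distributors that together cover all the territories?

Take {S1, S3, S4, S5}. Their union is {X1, X2, X3, X4, X5, X6, X7, X8, X9, X10}, which is all 10 territories.
Only S4 contains X1, so S4 is forced; the remaining 7 territories need at least 3 more distributors (each remaining distributor adds at most 3) — so at least 4 distributors are needed, and 4 is optimal.

4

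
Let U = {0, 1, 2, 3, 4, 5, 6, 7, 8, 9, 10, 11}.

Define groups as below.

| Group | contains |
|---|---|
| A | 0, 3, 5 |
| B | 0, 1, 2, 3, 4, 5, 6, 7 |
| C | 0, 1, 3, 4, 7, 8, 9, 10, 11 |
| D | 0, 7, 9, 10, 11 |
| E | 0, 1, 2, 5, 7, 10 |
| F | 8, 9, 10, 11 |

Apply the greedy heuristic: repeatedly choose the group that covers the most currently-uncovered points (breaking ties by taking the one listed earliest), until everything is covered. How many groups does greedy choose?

Greedy: pick C (covers 9 new) → pick B (covers 3 new). Total picks: 2.

2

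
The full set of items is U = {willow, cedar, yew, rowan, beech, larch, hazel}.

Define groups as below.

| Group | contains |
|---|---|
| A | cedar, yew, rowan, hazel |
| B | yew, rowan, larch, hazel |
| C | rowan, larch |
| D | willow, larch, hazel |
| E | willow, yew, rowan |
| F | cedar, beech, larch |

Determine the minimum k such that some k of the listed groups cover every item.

3

B, E, and F cover everything between them: the union {willow, cedar, yew, rowan, beech, larch, hazel} is all of U.
Only F contains beech, so F is forced; the remaining 4 items need at least 2 more groups (each remaining group adds at most 3) — so at least 3 groups are needed, and 3 is optimal.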